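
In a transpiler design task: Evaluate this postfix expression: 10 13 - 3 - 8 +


Processing tokens left to right:
Push 10, Push 13
Pop 10 and 13, compute 10 - 13 = -3, push -3
Push 3
Pop -3 and 3, compute -3 - 3 = -6, push -6
Push 8
Pop -6 and 8, compute -6 + 8 = 2, push 2
Stack result: 2

2


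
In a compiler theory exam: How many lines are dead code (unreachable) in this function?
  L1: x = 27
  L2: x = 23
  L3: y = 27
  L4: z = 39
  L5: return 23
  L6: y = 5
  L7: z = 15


Analyzing control flow:
  L1: reachable (before return)
  L2: reachable (before return)
  L3: reachable (before return)
  L4: reachable (before return)
  L5: reachable (return statement)
  L6: DEAD (after return at L5)
  L7: DEAD (after return at L5)
Return at L5, total lines = 7
Dead lines: L6 through L7
Count: 2

2


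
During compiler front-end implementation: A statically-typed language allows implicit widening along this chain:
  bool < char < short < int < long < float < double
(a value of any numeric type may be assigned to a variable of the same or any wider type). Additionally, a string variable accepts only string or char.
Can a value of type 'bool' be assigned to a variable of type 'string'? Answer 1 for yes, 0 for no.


Target variable type: string
Source value type: bool
Rule: string accepts only {string, char}
  source 'bool' in {string, char}? No
Result: 0

0


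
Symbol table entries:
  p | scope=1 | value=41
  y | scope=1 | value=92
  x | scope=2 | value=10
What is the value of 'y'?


Searching symbol table for 'y':
  p | scope=1 | value=41
  y | scope=1 | value=92 <- MATCH
  x | scope=2 | value=10
Found 'y' at scope 1 with value 92

92


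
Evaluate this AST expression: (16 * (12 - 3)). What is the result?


Expression: (16 * (12 - 3))
Evaluating step by step:
  12 - 3 = 9
  16 * 9 = 144
Result: 144

144


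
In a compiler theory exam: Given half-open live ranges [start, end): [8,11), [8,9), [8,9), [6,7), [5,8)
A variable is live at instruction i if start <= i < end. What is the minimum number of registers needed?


Live ranges:
  Var0: [8, 11)
  Var1: [8, 9)
  Var2: [8, 9)
  Var3: [6, 7)
  Var4: [5, 8)
Sweep-line events (position, delta, active):
  pos=5 start -> active=1
  pos=6 start -> active=2
  pos=7 end -> active=1
  pos=8 end -> active=0
  pos=8 start -> active=1
  pos=8 start -> active=2
  pos=8 start -> active=3
  pos=9 end -> active=2
  pos=9 end -> active=1
  pos=11 end -> active=0
Maximum simultaneous active: 3
Minimum registers needed: 3

3


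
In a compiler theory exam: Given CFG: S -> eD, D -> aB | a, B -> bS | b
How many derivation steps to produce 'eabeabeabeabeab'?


Grammar: S -> eD, D -> aB | a, B -> bS | b
Deriving 'eabeabeabeabeab':
Step 1: S -> eD => eD
Step 2: D -> aB => eaB
Step 3: B -> bS => eabS
Step 4: S -> eD => eabeD
Step 5: D -> aB => eabeaB
Step 6: B -> bS => eabeabS
Step 7: S -> eD => eabeabeD
Step 8: D -> aB => eabeabeaB
Step 9: B -> bS => eabeabeabS
Step 10: S -> eD => eabeabeabeD
Step 11: D -> aB => eabeabeabeaB
Step 12: B -> bS => eabeabeabeabS
Step 13: S -> eD => eabeabeabeabeD
Step 14: D -> aB => eabeabeabeabeaB
Step 15: B -> b => eabeabeabeabeab
Total derivation steps: 15

15


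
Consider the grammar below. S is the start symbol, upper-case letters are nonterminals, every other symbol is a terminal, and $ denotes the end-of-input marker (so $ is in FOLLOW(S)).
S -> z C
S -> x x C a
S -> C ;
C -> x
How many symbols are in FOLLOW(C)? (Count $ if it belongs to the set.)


S is the start symbol and does not occur in any rule body, so FOLLOW(S) = {$}.
Examining every occurrence of C in a rule body:
  S -> z C : C is at the right end -> add FOLLOW(S) = {$}
  S -> x x C a : C is followed by terminal 'a' -> add 'a'
  S -> C ; : C is followed by terminal ';' -> add ';'
  C -> x : C does not occur in the body -> contributes nothing
FOLLOW(C) = {;, a, $}
Count: 3

3


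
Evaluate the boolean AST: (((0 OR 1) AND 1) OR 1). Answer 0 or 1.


Step 1: Evaluate inner node
  0 OR 1 = 1
Step 2: Evaluate next node
  1 AND 1 = 1
Step 3: Evaluate root node
  1 OR 1 = 1

1


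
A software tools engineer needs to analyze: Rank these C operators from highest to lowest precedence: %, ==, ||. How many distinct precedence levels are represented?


Looking up precedence for each operator:
  % -> precedence 6
  == -> precedence 3
  || -> precedence 1
Sorted highest to lowest: %, ==, ||
Distinct precedence values: [6, 3, 1]
Number of distinct levels: 3

3


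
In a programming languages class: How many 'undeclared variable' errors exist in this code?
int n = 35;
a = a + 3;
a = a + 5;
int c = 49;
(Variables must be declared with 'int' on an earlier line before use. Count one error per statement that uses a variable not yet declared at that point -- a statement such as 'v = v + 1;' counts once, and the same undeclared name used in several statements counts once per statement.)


Scanning code line by line:
  Line 1: declare 'n' -> declared = ['n']
  Line 2: use 'a' -> ERROR (undeclared)
  Line 3: use 'a' -> ERROR (undeclared)
  Line 4: declare 'c' -> declared = ['c', 'n']
Total undeclared variable errors: 2

2


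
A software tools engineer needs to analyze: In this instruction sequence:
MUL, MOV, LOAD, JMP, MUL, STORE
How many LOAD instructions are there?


Scanning instruction sequence for LOAD:
  Position 1: MUL
  Position 2: MOV
  Position 3: LOAD <- MATCH
  Position 4: JMP
  Position 5: MUL
  Position 6: STORE
Matches at positions: [3]
Total LOAD count: 1

1


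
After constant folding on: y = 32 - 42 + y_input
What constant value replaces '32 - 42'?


Identifying constant sub-expression:
  Original: y = 32 - 42 + y_input
  32 and 42 are both compile-time constants
  Evaluating: 32 - 42 = -10
  After folding: y = -10 + y_input

-10


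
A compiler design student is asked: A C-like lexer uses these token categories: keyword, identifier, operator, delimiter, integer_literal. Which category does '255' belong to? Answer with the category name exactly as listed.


Token: '255'
Checking categories:
  identifier: no
  integer_literal: YES
  operator: no
  keyword: no
  delimiter: no
Category: integer_literal

integer_literal


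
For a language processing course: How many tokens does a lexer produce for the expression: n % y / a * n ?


Scanning 'n % y / a * n'
Token 1: 'n' -> identifier
Token 2: '%' -> operator
Token 3: 'y' -> identifier
Token 4: '/' -> operator
Token 5: 'a' -> identifier
Token 6: '*' -> operator
Token 7: 'n' -> identifier
Total tokens: 7

7


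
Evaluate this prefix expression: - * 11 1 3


Parsing prefix expression: - * 11 1 3
Step 1: Innermost operation '* 11 1'
  11 * 1 = 11
Step 2: Outer operation '- [11] 3'
  11 - 3 = 8

8


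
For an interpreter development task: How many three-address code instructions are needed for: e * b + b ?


Expression: e * b + b
Generating three-address code (respecting * over +/- precedence):
  Instruction 1: t1 = e * b
  Instruction 2: t2 = t1 + b
Total instructions: 2

2


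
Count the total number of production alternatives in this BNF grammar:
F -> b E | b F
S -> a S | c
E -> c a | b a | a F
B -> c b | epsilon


Counting alternatives per rule:
  F: 2 alternative(s)
  S: 2 alternative(s)
  E: 3 alternative(s)
  B: 2 alternative(s)
Sum: 2 + 2 + 3 + 2 = 9

9


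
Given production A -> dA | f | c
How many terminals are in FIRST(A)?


Production: A -> dA | f | c
Examining each alternative for leading terminals:
  A -> dA : first terminal = 'd'
  A -> f : first terminal = 'f'
  A -> c : first terminal = 'c'
FIRST(A) = {c, d, f}
Count: 3

3


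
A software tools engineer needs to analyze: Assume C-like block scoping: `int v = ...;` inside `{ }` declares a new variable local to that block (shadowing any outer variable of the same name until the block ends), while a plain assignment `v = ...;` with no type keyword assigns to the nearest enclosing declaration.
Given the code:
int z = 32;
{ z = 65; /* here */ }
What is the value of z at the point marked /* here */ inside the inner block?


Analyzing scoping rules:
Outer scope: declares z = 32
Inner block: 'z = 65;' has no type keyword, so it is an assignment to the outer z (no shadowing)
Inside the block, after the assignment -> 65
Result: 65

65


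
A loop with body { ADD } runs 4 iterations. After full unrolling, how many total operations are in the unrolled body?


Loop body operations: ADD (1 op per iteration)
Unrolling 4 iterations:
  Iteration 1: ADD (1 ops)
  Iteration 2: ADD (1 ops)
  Iteration 3: ADD (1 ops)
  Iteration 4: ADD (1 ops)
Total: 4 iterations * 1 ops/iter = 4 operations

4


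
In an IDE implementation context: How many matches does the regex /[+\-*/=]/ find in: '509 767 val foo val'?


Pattern: /[+\-*/=]/ (operators)
Input: '509 767 val foo val'
Scanning for matches:
Total matches: 0

0


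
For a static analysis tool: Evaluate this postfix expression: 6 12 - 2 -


Processing tokens left to right:
Push 6, Push 12
Pop 6 and 12, compute 6 - 12 = -6, push -6
Push 2
Pop -6 and 2, compute -6 - 2 = -8, push -8
Stack result: -8

-8


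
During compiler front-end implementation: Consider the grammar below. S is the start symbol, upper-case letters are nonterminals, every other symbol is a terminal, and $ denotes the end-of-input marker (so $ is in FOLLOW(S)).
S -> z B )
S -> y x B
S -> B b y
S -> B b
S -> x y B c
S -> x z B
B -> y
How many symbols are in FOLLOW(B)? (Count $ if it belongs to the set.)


S is the start symbol and does not occur in any rule body, so FOLLOW(S) = {$}.
Examining every occurrence of B in a rule body:
  S -> z B ) : B is followed by terminal ')' -> add ')'
  S -> y x B : B is at the right end -> add FOLLOW(S) = {$}
  S -> B b y : B is followed by terminal 'b' -> add 'b'
  S -> B b : B is followed by terminal 'b' -> add 'b' (already in the set)
  S -> x y B c : B is followed by terminal 'c' -> add 'c'
  S -> x z B : B is at the right end -> add FOLLOW(S) = {$} (already in the set)
  B -> y : B does not occur in the body -> contributes nothing
FOLLOW(B) = {), b, c, $}
Count: 4

4


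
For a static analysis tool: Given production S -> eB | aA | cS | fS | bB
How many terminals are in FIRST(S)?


Production: S -> eB | aA | cS | fS | bB
Examining each alternative for leading terminals:
  S -> eB : first terminal = 'e'
  S -> aA : first terminal = 'a'
  S -> cS : first terminal = 'c'
  S -> fS : first terminal = 'f'
  S -> bB : first terminal = 'b'
FIRST(S) = {a, b, c, e, f}
Count: 5

5


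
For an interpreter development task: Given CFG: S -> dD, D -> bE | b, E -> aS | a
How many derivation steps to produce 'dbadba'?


Grammar: S -> dD, D -> bE | b, E -> aS | a
Deriving 'dbadba':
Step 1: S -> dD => dD
Step 2: D -> bE => dbE
Step 3: E -> aS => dbaS
Step 4: S -> dD => dbadD
Step 5: D -> bE => dbadbE
Step 6: E -> a => dbadba
Total derivation steps: 6

6


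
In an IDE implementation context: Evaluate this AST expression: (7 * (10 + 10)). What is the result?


Expression: (7 * (10 + 10))
Evaluating step by step:
  10 + 10 = 20
  7 * 20 = 140
Result: 140

140


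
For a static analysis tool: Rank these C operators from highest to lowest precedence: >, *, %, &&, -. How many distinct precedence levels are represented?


Looking up precedence for each operator:
  > -> precedence 4
  * -> precedence 6
  % -> precedence 6
  && -> precedence 2
  - -> precedence 5
Sorted highest to lowest: *, %, -, >, &&
Distinct precedence values: [6, 5, 4, 2]
Number of distinct levels: 4

4


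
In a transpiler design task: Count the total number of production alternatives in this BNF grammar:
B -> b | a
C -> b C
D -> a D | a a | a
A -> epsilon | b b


Counting alternatives per rule:
  B: 2 alternative(s)
  C: 1 alternative(s)
  D: 3 alternative(s)
  A: 2 alternative(s)
Sum: 2 + 1 + 3 + 2 = 8

8


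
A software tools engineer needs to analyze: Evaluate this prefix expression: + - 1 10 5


Parsing prefix expression: + - 1 10 5
Step 1: Innermost operation '- 1 10'
  1 - 10 = -9
Step 2: Outer operation '+ [-9] 5'
  -9 + 5 = -4

-4


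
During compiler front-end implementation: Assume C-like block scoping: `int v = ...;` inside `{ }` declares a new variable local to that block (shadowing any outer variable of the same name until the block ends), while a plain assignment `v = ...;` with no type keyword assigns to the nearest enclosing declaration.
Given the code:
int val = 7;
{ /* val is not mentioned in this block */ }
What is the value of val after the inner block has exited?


Analyzing scoping rules:
Outer scope: declares val = 7
Inner block: val is neither redeclared nor assigned -> unchanged
After the block -> 7
Result: 7

7


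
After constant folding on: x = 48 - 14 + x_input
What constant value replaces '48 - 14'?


Identifying constant sub-expression:
  Original: x = 48 - 14 + x_input
  48 and 14 are both compile-time constants
  Evaluating: 48 - 14 = 34
  After folding: x = 34 + x_input

34


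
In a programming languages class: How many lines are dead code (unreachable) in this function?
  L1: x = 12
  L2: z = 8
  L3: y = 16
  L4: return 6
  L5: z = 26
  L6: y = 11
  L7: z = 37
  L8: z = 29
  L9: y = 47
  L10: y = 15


Analyzing control flow:
  L1: reachable (before return)
  L2: reachable (before return)
  L3: reachable (before return)
  L4: reachable (return statement)
  L5: DEAD (after return at L4)
  L6: DEAD (after return at L4)
  L7: DEAD (after return at L4)
  L8: DEAD (after return at L4)
  L9: DEAD (after return at L4)
  L10: DEAD (after return at L4)
Return at L4, total lines = 10
Dead lines: L5 through L10
Count: 6

6


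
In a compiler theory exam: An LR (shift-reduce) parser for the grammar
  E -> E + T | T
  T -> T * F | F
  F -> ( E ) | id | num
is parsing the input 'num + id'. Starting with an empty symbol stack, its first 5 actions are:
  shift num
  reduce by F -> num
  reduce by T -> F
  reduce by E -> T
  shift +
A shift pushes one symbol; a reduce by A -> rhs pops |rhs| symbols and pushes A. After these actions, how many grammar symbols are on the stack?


Tracking the symbol stack through each action:
  Action 1: shift 'num' : push -> stack = [num] (size 1)
  Action 2: reduce by F -> num : pop 1, push F -> stack = [F] (size 1)
  Action 3: reduce by T -> F : pop 1, push T -> stack = [T] (size 1)
  Action 4: reduce by E -> T : pop 1, push E -> stack = [E] (size 1)
  Action 5: shift '+' : push -> stack = [E, +] (size 2)
Final stack size: 2

2


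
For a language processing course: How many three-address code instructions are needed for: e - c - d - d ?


Expression: e - c - d - d
Generating three-address code (respecting * over +/- precedence):
  Instruction 1: t1 = e - c
  Instruction 2: t2 = t1 - d
  Instruction 3: t3 = t2 - d
Total instructions: 3

3


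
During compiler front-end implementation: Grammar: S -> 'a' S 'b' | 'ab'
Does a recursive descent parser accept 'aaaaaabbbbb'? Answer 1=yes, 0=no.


Grammar accepts strings of the form a^n b^n (n >= 1)
Word: 'aaaaaabbbbb'
Counting: 6 a's and 5 b's
Check: 6 == 5? No
Mismatch: a-count != b-count
Rejected

0


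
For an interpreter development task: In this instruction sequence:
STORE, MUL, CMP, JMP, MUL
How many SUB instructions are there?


Scanning instruction sequence for SUB:
  Position 1: STORE
  Position 2: MUL
  Position 3: CMP
  Position 4: JMP
  Position 5: MUL
Matches at positions: []
Total SUB count: 0

0


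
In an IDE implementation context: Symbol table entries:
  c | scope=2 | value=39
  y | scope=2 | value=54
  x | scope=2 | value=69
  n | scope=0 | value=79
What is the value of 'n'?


Searching symbol table for 'n':
  c | scope=2 | value=39
  y | scope=2 | value=54
  x | scope=2 | value=69
  n | scope=0 | value=79 <- MATCH
Found 'n' at scope 0 with value 79

79


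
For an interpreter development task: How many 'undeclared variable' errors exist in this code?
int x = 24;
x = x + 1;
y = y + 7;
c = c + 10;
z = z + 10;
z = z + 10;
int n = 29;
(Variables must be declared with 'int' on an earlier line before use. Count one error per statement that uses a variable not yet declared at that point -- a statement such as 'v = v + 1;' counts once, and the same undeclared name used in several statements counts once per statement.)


Scanning code line by line:
  Line 1: declare 'x' -> declared = ['x']
  Line 2: use 'x' -> OK (declared)
  Line 3: use 'y' -> ERROR (undeclared)
  Line 4: use 'c' -> ERROR (undeclared)
  Line 5: use 'z' -> ERROR (undeclared)
  Line 6: use 'z' -> ERROR (undeclared)
  Line 7: declare 'n' -> declared = ['n', 'x']
Total undeclared variable errors: 4

4


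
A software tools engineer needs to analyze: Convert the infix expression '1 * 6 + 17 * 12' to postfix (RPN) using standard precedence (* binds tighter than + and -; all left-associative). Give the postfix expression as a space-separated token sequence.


Applying the shunting-yard algorithm:
  Operand 1 -> output
  Push '*' onto operator stack -> op-stack: [*]
  Operand 6 -> output
  See '+' (prec 1); top '*' (prec 2) >= it -> pop '*' to output
  Push '+' onto operator stack -> op-stack: [+]
  Operand 17 -> output
  Push '*' onto operator stack -> op-stack: [+, *]
  Operand 12 -> output
  End of input: pop '*' to output
  End of input: pop '+' to output
Postfix result: 1 6 * 17 12 * +

1 6 * 17 12 * +


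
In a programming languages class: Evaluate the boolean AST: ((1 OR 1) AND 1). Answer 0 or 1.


Step 1: Evaluate inner node
  1 OR 1 = 1
Step 2: Evaluate root node
  1 AND 1 = 1

1


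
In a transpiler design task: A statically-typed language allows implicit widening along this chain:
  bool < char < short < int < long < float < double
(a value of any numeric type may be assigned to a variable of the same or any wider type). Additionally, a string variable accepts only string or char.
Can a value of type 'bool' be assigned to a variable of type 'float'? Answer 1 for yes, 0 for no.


Target variable type: float
Source value type: bool
Numeric ranks: bool=0, float=5
Widening allowed iff rank(source) <= rank(target): 0 <= 5? Yes
Result: 1

1


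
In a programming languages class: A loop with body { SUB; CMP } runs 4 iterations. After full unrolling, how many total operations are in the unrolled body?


Loop body operations: SUB, CMP (2 ops per iteration)
Unrolling 4 iterations:
  Iteration 1: SUB, CMP (2 ops)
  Iteration 2: SUB, CMP (2 ops)
  Iteration 3: SUB, CMP (2 ops)
  Iteration 4: SUB, CMP (2 ops)
Total: 4 iterations * 2 ops/iter = 8 operations

8


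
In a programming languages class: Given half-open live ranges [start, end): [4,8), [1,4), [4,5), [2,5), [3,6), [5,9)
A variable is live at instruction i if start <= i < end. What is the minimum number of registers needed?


Live ranges:
  Var0: [4, 8)
  Var1: [1, 4)
  Var2: [4, 5)
  Var3: [2, 5)
  Var4: [3, 6)
  Var5: [5, 9)
Sweep-line events (position, delta, active):
  pos=1 start -> active=1
  pos=2 start -> active=2
  pos=3 start -> active=3
  pos=4 end -> active=2
  pos=4 start -> active=3
  pos=4 start -> active=4
  pos=5 end -> active=3
  pos=5 end -> active=2
  pos=5 start -> active=3
  pos=6 end -> active=2
  pos=8 end -> active=1
  pos=9 end -> active=0
Maximum simultaneous active: 4
Minimum registers needed: 4

4


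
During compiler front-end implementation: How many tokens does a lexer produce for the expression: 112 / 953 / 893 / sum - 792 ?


Scanning '112 / 953 / 893 / sum - 792'
Token 1: '112' -> integer_literal
Token 2: '/' -> operator
Token 3: '953' -> integer_literal
Token 4: '/' -> operator
Token 5: '893' -> integer_literal
Token 6: '/' -> operator
Token 7: 'sum' -> identifier
Token 8: '-' -> operator
Token 9: '792' -> integer_literal
Total tokens: 9

9


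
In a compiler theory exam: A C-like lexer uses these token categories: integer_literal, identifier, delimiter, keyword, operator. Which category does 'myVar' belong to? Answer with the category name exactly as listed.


Token: 'myVar'
Checking categories:
  identifier: YES
  integer_literal: no
  operator: no
  keyword: no
  delimiter: no
Category: identifier

identifier


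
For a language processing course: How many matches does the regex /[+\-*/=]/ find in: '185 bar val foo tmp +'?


Pattern: /[+\-*/=]/ (operators)
Input: '185 bar val foo tmp +'
Scanning for matches:
  Match 1: '+'
Total matches: 1

1


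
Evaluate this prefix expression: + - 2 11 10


Parsing prefix expression: + - 2 11 10
Step 1: Innermost operation '- 2 11'
  2 - 11 = -9
Step 2: Outer operation '+ [-9] 10'
  -9 + 10 = 1

1


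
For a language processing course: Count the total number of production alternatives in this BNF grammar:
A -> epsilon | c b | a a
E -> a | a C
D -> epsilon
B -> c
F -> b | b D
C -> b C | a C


Counting alternatives per rule:
  A: 3 alternative(s)
  E: 2 alternative(s)
  D: 1 alternative(s)
  B: 1 alternative(s)
  F: 2 alternative(s)
  C: 2 alternative(s)
Sum: 3 + 2 + 1 + 1 + 2 + 2 = 11

11


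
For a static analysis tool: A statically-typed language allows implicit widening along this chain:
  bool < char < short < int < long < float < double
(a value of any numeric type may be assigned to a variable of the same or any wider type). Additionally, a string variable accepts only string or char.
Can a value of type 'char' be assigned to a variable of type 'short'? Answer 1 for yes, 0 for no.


Target variable type: short
Source value type: char
Numeric ranks: char=1, short=2
Widening allowed iff rank(source) <= rank(target): 1 <= 2? Yes
Result: 1

1


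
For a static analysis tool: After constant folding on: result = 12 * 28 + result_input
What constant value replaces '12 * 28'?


Identifying constant sub-expression:
  Original: result = 12 * 28 + result_input
  12 and 28 are both compile-time constants
  Evaluating: 12 * 28 = 336
  After folding: result = 336 + result_input

336


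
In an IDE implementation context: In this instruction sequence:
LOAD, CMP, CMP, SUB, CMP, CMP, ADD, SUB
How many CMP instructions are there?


Scanning instruction sequence for CMP:
  Position 1: LOAD
  Position 2: CMP <- MATCH
  Position 3: CMP <- MATCH
  Position 4: SUB
  Position 5: CMP <- MATCH
  Position 6: CMP <- MATCH
  Position 7: ADD
  Position 8: SUB
Matches at positions: [2, 3, 5, 6]
Total CMP count: 4

4


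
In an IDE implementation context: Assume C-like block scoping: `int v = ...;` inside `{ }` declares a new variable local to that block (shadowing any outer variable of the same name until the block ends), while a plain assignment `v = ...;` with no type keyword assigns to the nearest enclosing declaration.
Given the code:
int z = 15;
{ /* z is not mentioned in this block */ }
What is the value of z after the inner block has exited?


Analyzing scoping rules:
Outer scope: declares z = 15
Inner block: z is neither redeclared nor assigned -> unchanged
After the block -> 15
Result: 15

15


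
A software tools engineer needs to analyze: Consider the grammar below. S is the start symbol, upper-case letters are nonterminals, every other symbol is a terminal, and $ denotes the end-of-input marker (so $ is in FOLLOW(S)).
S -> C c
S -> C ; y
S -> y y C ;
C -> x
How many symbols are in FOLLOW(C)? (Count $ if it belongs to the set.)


S is the start symbol and does not occur in any rule body, so FOLLOW(S) = {$}.
Examining every occurrence of C in a rule body:
  S -> C c : C is followed by terminal 'c' -> add 'c'
  S -> C ; y : C is followed by terminal ';' -> add ';'
  S -> y y C ; : C is followed by terminal ';' -> add ';' (already in the set)
  C -> x : C does not occur in the body -> contributes nothing
FOLLOW(C) = {;, c}
Count: 2

2


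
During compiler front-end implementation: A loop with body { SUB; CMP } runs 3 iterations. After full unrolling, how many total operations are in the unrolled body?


Loop body operations: SUB, CMP (2 ops per iteration)
Unrolling 3 iterations:
  Iteration 1: SUB, CMP (2 ops)
  Iteration 2: SUB, CMP (2 ops)
  Iteration 3: SUB, CMP (2 ops)
Total: 3 iterations * 2 ops/iter = 6 operations

6


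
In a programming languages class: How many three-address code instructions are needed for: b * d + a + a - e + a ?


Expression: b * d + a + a - e + a
Generating three-address code (respecting * over +/- precedence):
  Instruction 1: t1 = b * d
  Instruction 2: t2 = t1 + a
  Instruction 3: t3 = t2 + a
  Instruction 4: t4 = t3 - e
  Instruction 5: t5 = t4 + a
Total instructions: 5

5


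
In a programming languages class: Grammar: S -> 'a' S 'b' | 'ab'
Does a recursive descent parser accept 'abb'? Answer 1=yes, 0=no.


Grammar accepts strings of the form a^n b^n (n >= 1)
Word: 'abb'
Counting: 1 a's and 2 b's
Check: 1 == 2? No
Mismatch: a-count != b-count
Rejected

0


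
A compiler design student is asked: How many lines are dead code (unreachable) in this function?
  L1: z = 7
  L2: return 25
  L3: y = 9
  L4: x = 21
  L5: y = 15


Analyzing control flow:
  L1: reachable (before return)
  L2: reachable (return statement)
  L3: DEAD (after return at L2)
  L4: DEAD (after return at L2)
  L5: DEAD (after return at L2)
Return at L2, total lines = 5
Dead lines: L3 through L5
Count: 3

3


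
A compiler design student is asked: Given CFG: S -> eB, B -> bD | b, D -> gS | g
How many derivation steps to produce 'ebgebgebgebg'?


Grammar: S -> eB, B -> bD | b, D -> gS | g
Deriving 'ebgebgebgebg':
Step 1: S -> eB => eB
Step 2: B -> bD => ebD
Step 3: D -> gS => ebgS
Step 4: S -> eB => ebgeB
Step 5: B -> bD => ebgebD
Step 6: D -> gS => ebgebgS
Step 7: S -> eB => ebgebgeB
Step 8: B -> bD => ebgebgebD
Step 9: D -> gS => ebgebgebgS
Step 10: S -> eB => ebgebgebgeB
Step 11: B -> bD => ebgebgebgebD
Step 12: D -> g => ebgebgebgebg
Total derivation steps: 12

12


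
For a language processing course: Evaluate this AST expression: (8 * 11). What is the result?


Expression: (8 * 11)
Evaluating step by step:
  8 * 11 = 88
Result: 88

88


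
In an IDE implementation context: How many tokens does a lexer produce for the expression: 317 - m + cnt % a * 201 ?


Scanning '317 - m + cnt % a * 201'
Token 1: '317' -> integer_literal
Token 2: '-' -> operator
Token 3: 'm' -> identifier
Token 4: '+' -> operator
Token 5: 'cnt' -> identifier
Token 6: '%' -> operator
Token 7: 'a' -> identifier
Token 8: '*' -> operator
Token 9: '201' -> integer_literal
Total tokens: 9

9


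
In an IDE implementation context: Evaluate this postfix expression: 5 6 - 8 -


Processing tokens left to right:
Push 5, Push 6
Pop 5 and 6, compute 5 - 6 = -1, push -1
Push 8
Pop -1 and 8, compute -1 - 8 = -9, push -9
Stack result: -9

-9


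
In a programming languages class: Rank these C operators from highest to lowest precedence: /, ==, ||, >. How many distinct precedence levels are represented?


Looking up precedence for each operator:
  / -> precedence 6
  == -> precedence 3
  || -> precedence 1
  > -> precedence 4
Sorted highest to lowest: /, >, ==, ||
Distinct precedence values: [6, 4, 3, 1]
Number of distinct levels: 4

4


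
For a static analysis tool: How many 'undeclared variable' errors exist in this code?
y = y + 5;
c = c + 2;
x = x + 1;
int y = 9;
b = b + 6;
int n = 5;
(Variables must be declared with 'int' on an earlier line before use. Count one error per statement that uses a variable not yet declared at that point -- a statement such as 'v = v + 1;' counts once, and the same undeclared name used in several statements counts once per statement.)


Scanning code line by line:
  Line 1: use 'y' -> ERROR (undeclared)
  Line 2: use 'c' -> ERROR (undeclared)
  Line 3: use 'x' -> ERROR (undeclared)
  Line 4: declare 'y' -> declared = ['y']
  Line 5: use 'b' -> ERROR (undeclared)
  Line 6: declare 'n' -> declared = ['n', 'y']
Total undeclared variable errors: 4

4


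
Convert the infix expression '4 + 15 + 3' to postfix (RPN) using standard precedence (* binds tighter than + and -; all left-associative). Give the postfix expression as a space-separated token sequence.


Applying the shunting-yard algorithm:
  Operand 4 -> output
  Push '+' onto operator stack -> op-stack: [+]
  Operand 15 -> output
  See '+' (prec 1); top '+' (prec 1) >= it -> pop '+' to output
  Push '+' onto operator stack -> op-stack: [+]
  Operand 3 -> output
  End of input: pop '+' to output
Postfix result: 4 15 + 3 +

4 15 + 3 +


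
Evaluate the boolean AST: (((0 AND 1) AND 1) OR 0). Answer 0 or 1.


Step 1: Evaluate inner node
  0 AND 1 = 0
Step 2: Evaluate next node
  0 AND 1 = 0
Step 3: Evaluate root node
  0 OR 0 = 0

0


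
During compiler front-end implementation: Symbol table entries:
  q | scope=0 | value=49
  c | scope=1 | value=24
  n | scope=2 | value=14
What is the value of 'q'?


Searching symbol table for 'q':
  q | scope=0 | value=49 <- MATCH
  c | scope=1 | value=24
  n | scope=2 | value=14
Found 'q' at scope 0 with value 49

49


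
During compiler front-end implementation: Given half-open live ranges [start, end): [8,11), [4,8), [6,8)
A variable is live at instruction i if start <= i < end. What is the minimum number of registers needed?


Live ranges:
  Var0: [8, 11)
  Var1: [4, 8)
  Var2: [6, 8)
Sweep-line events (position, delta, active):
  pos=4 start -> active=1
  pos=6 start -> active=2
  pos=8 end -> active=1
  pos=8 end -> active=0
  pos=8 start -> active=1
  pos=11 end -> active=0
Maximum simultaneous active: 2
Minimum registers needed: 2

2


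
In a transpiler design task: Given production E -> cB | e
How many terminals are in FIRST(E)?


Production: E -> cB | e
Examining each alternative for leading terminals:
  E -> cB : first terminal = 'c'
  E -> e : first terminal = 'e'
FIRST(E) = {c, e}
Count: 2

2


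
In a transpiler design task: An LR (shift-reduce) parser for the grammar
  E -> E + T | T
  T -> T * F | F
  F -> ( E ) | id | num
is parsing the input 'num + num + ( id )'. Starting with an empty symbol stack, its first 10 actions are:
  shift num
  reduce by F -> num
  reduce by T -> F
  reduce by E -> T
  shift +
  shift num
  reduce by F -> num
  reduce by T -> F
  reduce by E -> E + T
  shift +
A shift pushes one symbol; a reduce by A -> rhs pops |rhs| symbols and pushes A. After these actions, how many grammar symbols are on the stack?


Tracking the symbol stack through each action:
  Action 1: shift 'num' : push -> stack = [num] (size 1)
  Action 2: reduce by F -> num : pop 1, push F -> stack = [F] (size 1)
  Action 3: reduce by T -> F : pop 1, push T -> stack = [T] (size 1)
  Action 4: reduce by E -> T : pop 1, push E -> stack = [E] (size 1)
  Action 5: shift '+' : push -> stack = [E, +] (size 2)
  Action 6: shift 'num' : push -> stack = [E, +, num] (size 3)
  Action 7: reduce by F -> num : pop 1, push F -> stack = [E, +, F] (size 3)
  Action 8: reduce by T -> F : pop 1, push T -> stack = [E, +, T] (size 3)
  Action 9: reduce by E -> E + T : pop 3, push E -> stack = [E] (size 1)
  Action 10: shift '+' : push -> stack = [E, +] (size 2)
Final stack size: 2

2


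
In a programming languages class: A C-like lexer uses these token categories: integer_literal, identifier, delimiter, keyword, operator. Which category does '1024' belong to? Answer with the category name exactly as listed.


Token: '1024'
Checking categories:
  identifier: no
  integer_literal: YES
  operator: no
  keyword: no
  delimiter: no
Category: integer_literal

integer_literal


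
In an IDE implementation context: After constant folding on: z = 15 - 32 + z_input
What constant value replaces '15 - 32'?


Identifying constant sub-expression:
  Original: z = 15 - 32 + z_input
  15 and 32 are both compile-time constants
  Evaluating: 15 - 32 = -17
  After folding: z = -17 + z_input

-17


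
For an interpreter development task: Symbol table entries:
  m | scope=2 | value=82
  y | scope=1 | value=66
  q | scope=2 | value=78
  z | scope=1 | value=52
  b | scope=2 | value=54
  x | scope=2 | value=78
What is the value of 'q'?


Searching symbol table for 'q':
  m | scope=2 | value=82
  y | scope=1 | value=66
  q | scope=2 | value=78 <- MATCH
  z | scope=1 | value=52
  b | scope=2 | value=54
  x | scope=2 | value=78
Found 'q' at scope 2 with value 78

78


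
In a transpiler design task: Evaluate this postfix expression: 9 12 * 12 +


Processing tokens left to right:
Push 9, Push 12
Pop 9 and 12, compute 9 * 12 = 108, push 108
Push 12
Pop 108 and 12, compute 108 + 12 = 120, push 120
Stack result: 120

120


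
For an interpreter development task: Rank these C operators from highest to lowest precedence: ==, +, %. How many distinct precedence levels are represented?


Looking up precedence for each operator:
  == -> precedence 3
  + -> precedence 5
  % -> precedence 6
Sorted highest to lowest: %, +, ==
Distinct precedence values: [6, 5, 3]
Number of distinct levels: 3

3


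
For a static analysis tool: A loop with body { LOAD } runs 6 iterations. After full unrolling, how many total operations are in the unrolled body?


Loop body operations: LOAD (1 op per iteration)
Unrolling 6 iterations:
  Iteration 1: LOAD (1 ops)
  Iteration 2: LOAD (1 ops)
  Iteration 3: LOAD (1 ops)
  Iteration 4: LOAD (1 ops)
  Iteration 5: LOAD (1 ops)
  Iteration 6: LOAD (1 ops)
Total: 6 iterations * 1 ops/iter = 6 operations

6


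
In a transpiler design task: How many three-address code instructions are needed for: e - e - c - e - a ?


Expression: e - e - c - e - a
Generating three-address code (respecting * over +/- precedence):
  Instruction 1: t1 = e - e
  Instruction 2: t2 = t1 - c
  Instruction 3: t3 = t2 - e
  Instruction 4: t4 = t3 - a
Total instructions: 4

4


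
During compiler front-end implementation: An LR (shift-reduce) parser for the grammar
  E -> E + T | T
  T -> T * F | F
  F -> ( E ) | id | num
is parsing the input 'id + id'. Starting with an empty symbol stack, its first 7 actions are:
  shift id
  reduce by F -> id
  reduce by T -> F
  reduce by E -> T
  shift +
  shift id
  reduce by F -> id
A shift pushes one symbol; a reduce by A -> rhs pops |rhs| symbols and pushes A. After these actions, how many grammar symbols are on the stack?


Tracking the symbol stack through each action:
  Action 1: shift 'id' : push -> stack = [id] (size 1)
  Action 2: reduce by F -> id : pop 1, push F -> stack = [F] (size 1)
  Action 3: reduce by T -> F : pop 1, push T -> stack = [T] (size 1)
  Action 4: reduce by E -> T : pop 1, push E -> stack = [E] (size 1)
  Action 5: shift '+' : push -> stack = [E, +] (size 2)
  Action 6: shift 'id' : push -> stack = [E, +, id] (size 3)
  Action 7: reduce by F -> id : pop 1, push F -> stack = [E, +, F] (size 3)
Final stack size: 3

3


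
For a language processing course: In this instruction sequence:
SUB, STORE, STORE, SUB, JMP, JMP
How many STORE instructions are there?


Scanning instruction sequence for STORE:
  Position 1: SUB
  Position 2: STORE <- MATCH
  Position 3: STORE <- MATCH
  Position 4: SUB
  Position 5: JMP
  Position 6: JMP
Matches at positions: [2, 3]
Total STORE count: 2

2


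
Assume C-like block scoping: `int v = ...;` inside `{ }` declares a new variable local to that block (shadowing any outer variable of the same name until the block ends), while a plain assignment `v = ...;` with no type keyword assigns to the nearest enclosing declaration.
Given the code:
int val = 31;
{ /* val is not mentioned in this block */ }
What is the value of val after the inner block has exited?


Analyzing scoping rules:
Outer scope: declares val = 31
Inner block: val is neither redeclared nor assigned -> unchanged
After the block -> 31
Result: 31

31


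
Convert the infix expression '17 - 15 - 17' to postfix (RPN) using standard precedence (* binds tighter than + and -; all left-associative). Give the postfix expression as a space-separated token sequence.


Applying the shunting-yard algorithm:
  Operand 17 -> output
  Push '-' onto operator stack -> op-stack: [-]
  Operand 15 -> output
  See '-' (prec 1); top '-' (prec 1) >= it -> pop '-' to output
  Push '-' onto operator stack -> op-stack: [-]
  Operand 17 -> output
  End of input: pop '-' to output
Postfix result: 17 15 - 17 -

17 15 - 17 -


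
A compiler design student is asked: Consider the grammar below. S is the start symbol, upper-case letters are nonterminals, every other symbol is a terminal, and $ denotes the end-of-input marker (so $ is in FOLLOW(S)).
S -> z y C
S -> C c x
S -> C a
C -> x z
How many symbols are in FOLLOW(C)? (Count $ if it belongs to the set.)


S is the start symbol and does not occur in any rule body, so FOLLOW(S) = {$}.
Examining every occurrence of C in a rule body:
  S -> z y C : C is at the right end -> add FOLLOW(S) = {$}
  S -> C c x : C is followed by terminal 'c' -> add 'c'
  S -> C a : C is followed by terminal 'a' -> add 'a'
  C -> x z : C does not occur in the body -> contributes nothing
FOLLOW(C) = {a, c, $}
Count: 3

3


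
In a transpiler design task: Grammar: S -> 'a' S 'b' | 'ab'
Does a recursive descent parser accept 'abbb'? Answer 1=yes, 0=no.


Grammar accepts strings of the form a^n b^n (n >= 1)
Word: 'abbb'
Counting: 1 a's and 3 b's
Check: 1 == 3? No
Mismatch: a-count != b-count
Rejected

0


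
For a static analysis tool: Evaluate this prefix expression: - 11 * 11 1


Parsing prefix expression: - 11 * 11 1
Step 1: Innermost operation '* 11 1'
  11 * 1 = 11
Step 2: Outer operation '- 11 [11]'
  11 - 11 = 0

0


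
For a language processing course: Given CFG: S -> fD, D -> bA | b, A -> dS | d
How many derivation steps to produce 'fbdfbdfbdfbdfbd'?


Grammar: S -> fD, D -> bA | b, A -> dS | d
Deriving 'fbdfbdfbdfbdfbd':
Step 1: S -> fD => fD
Step 2: D -> bA => fbA
Step 3: A -> dS => fbdS
Step 4: S -> fD => fbdfD
Step 5: D -> bA => fbdfbA
Step 6: A -> dS => fbdfbdS
Step 7: S -> fD => fbdfbdfD
Step 8: D -> bA => fbdfbdfbA
Step 9: A -> dS => fbdfbdfbdS
Step 10: S -> fD => fbdfbdfbdfD
Step 11: D -> bA => fbdfbdfbdfbA
Step 12: A -> dS => fbdfbdfbdfbdS
Step 13: S -> fD => fbdfbdfbdfbdfD
Step 14: D -> bA => fbdfbdfbdfbdfbA
Step 15: A -> d => fbdfbdfbdfbdfbd
Total derivation steps: 15

15


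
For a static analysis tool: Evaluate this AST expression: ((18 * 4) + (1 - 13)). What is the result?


Expression: ((18 * 4) + (1 - 13))
Evaluating step by step:
  18 * 4 = 72
  1 - 13 = -12
  72 + -12 = 60
Result: 60

60


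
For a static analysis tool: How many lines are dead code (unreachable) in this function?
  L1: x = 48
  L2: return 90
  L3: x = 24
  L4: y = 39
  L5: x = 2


Analyzing control flow:
  L1: reachable (before return)
  L2: reachable (return statement)
  L3: DEAD (after return at L2)
  L4: DEAD (after return at L2)
  L5: DEAD (after return at L2)
Return at L2, total lines = 5
Dead lines: L3 through L5
Count: 3

3


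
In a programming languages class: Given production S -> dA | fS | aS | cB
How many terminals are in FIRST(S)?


Production: S -> dA | fS | aS | cB
Examining each alternative for leading terminals:
  S -> dA : first terminal = 'd'
  S -> fS : first terminal = 'f'
  S -> aS : first terminal = 'a'
  S -> cB : first terminal = 'c'
FIRST(S) = {a, c, d, f}
Count: 4

4


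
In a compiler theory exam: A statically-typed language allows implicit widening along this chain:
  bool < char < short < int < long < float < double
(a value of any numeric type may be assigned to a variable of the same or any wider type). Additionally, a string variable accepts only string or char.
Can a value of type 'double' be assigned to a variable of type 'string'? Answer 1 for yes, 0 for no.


Target variable type: string
Source value type: double
Rule: string accepts only {string, char}
  source 'double' in {string, char}? No
Result: 0

0


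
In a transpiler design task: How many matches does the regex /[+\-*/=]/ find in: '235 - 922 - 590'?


Pattern: /[+\-*/=]/ (operators)
Input: '235 - 922 - 590'
Scanning for matches:
  Match 1: '-'
  Match 2: '-'
Total matches: 2

2


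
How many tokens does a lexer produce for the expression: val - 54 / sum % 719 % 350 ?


Scanning 'val - 54 / sum % 719 % 350'
Token 1: 'val' -> identifier
Token 2: '-' -> operator
Token 3: '54' -> integer_literal
Token 4: '/' -> operator
Token 5: 'sum' -> identifier
Token 6: '%' -> operator
Token 7: '719' -> integer_literal
Token 8: '%' -> operator
Token 9: '350' -> integer_literal
Total tokens: 9

9
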